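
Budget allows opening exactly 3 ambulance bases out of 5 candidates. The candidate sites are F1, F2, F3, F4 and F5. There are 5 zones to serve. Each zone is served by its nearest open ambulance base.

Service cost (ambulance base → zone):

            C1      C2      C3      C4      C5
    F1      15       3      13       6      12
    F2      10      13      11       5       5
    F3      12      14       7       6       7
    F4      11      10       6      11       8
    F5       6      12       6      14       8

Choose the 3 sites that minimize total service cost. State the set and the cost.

With exactly 3 open, each zone uses its cheapest among the chosen.
{F1, F2, F5}: C1→F5 6, C2→F1 3, C3→F5 6, C4→F2 5, C5→F2 5. Service cost 25.
{F1, F3, F5}: service cost 28
{F1, F2, F4}: service cost 29
Among all 10 size-3 choices, {F1, F2, F5} is lowest.

Choose F1, F2 and F5; total service cost 25.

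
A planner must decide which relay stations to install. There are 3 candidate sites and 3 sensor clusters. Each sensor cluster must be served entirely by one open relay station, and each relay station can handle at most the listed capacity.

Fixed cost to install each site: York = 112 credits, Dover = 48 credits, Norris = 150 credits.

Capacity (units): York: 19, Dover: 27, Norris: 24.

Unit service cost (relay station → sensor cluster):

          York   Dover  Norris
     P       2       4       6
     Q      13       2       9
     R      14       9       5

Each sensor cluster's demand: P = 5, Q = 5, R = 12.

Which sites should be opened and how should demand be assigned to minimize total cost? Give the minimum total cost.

Minimum total cost: 186

Open {Dover}: P→Dover 4·5=20, Q→Dover 2·5=10, R→Dover 9·12=108.
Loads: Dover carries 22/27. Service 138; fixed 48; total 186.
Next best feasible plan costs 285.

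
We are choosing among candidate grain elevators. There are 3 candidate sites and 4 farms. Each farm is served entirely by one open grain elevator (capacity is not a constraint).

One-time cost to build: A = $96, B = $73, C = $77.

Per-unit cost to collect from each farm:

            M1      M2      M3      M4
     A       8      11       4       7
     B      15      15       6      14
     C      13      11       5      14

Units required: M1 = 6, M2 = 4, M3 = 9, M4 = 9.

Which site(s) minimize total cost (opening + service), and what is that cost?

For any fixed open set, each farm goes to its cheapest open site; total = fixed + service.
{A}: M1→A 8·6=48, M2→A 11·4=44, M3→A 4·9=36, M4→A 7·9=63. Service 191; fixed 96; total 287.
{A, B}: service 191 + fixed 169 = 360
{A, C}: service 191 + fixed 173 = 364
{A, B, C}: service 191 + fixed 246 = 437
No other subset beats 287.

Open A only; minimum total cost 287.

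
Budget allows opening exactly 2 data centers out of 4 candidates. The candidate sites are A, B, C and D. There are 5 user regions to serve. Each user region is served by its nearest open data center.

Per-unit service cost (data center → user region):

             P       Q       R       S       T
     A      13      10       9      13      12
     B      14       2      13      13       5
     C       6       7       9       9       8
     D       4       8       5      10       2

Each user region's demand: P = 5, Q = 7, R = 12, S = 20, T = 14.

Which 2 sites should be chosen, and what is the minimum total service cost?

Choose B and D; total service cost 322.

With exactly 2 open, each user region uses its cheapest among the chosen.
{B, D}: P→D 4·5=20, Q→B 2·7=14, R→D 5·12=60, S→D 10·20=200, T→D 2·14=28. Service cost 322.
{C, D}: service cost 337
{A, D}: service cost 364
Among all 6 size-2 choices, {B, D} is lowest.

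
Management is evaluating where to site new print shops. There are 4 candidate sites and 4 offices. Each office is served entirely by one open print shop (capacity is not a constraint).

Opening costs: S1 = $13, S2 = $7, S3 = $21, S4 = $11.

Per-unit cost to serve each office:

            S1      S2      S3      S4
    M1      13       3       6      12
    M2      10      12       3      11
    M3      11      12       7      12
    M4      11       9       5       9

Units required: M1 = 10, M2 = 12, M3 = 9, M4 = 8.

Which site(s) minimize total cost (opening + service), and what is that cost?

For any fixed open set, each office goes to its cheapest open site; total = fixed + service.
{S2, S3}: M1→S2 3·10=30, M2→S3 3·12=36, M3→S3 7·9=63, M4→S3 5·8=40. Service 169; fixed 28; total 197.
{S2, S3, S4}: service 169 + fixed 39 = 208
{S1, S2, S3}: M1→S2 3·10=30, M2→S3 3·12=36, M3→S3 7·9=63, M4→S3 5·8=40. Service 169; fixed 41; total 210.
{S1, S2, S3, S4}: service 169 + fixed 52 = 221
(All 15 nonempty subsets were checked; S2 and S3 is lowest.)

Open S2 and S3; minimum total cost 197.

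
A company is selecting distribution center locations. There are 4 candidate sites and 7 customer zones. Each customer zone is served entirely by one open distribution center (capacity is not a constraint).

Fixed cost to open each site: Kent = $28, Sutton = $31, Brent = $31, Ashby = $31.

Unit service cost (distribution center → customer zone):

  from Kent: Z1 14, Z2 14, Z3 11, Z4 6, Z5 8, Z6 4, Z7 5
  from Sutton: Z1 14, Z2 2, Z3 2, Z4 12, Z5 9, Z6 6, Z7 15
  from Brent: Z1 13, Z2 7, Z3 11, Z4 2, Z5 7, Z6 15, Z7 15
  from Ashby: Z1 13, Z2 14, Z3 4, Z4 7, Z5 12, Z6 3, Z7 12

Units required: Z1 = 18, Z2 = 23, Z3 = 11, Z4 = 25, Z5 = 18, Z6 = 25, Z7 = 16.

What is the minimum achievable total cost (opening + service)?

For any fixed open set, each customer zone goes to its cheapest open site; total = fixed + service.
{Kent, Sutton, Brent}: Z1→Brent 13·18=234, Z2→Sutton 2·23=46, Z3→Sutton 2·11=22, Z4→Brent 2·25=50, Z5→Brent 7·18=126, Z6→Kent 4·25=100, Z7→Kent 5·16=80. Service 658; fixed 90; total 748.
{Kent, Sutton, Brent, Ashby}: service 633 + fixed 121 = 754
{Sutton, Brent, Ashby}: Z1→Brent 13·18=234, Z2→Sutton 2·23=46, Z3→Sutton 2·11=22, Z4→Brent 2·25=50, Z5→Brent 7·18=126, Z6→Ashby 3·25=75, Z7→Ashby 12·16=192. Service 745; fixed 93; total 838.
{Kent}: service 1169 + fixed 28 = 1197
(All 15 nonempty subsets were checked; Kent, Sutton and Brent is lowest.)

Minimum total cost: 748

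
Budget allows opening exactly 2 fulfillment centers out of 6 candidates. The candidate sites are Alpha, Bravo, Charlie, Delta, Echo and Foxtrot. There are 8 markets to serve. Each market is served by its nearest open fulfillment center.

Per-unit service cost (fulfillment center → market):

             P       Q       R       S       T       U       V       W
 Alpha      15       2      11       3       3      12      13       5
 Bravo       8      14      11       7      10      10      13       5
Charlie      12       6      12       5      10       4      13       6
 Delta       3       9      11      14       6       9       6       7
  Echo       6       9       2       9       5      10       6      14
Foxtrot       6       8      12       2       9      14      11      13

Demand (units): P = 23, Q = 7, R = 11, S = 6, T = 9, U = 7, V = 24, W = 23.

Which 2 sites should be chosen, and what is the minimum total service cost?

With exactly 2 open, each market uses its cheapest among the chosen.
{Alpha, Echo}: P→Echo 6·23=138, Q→Alpha 2·7=14, R→Echo 2·11=22, S→Alpha 3·6=18, T→Alpha 3·9=27, U→Echo 10·7=70, V→Echo 6·24=144, W→Alpha 5·23=115. Service cost 548.
{Alpha, Delta}: service cost 571
{Charlie, Echo}: service cost 587
Among all 15 size-2 choices, {Alpha, Echo} is lowest.

Choose Alpha and Echo; total service cost 548.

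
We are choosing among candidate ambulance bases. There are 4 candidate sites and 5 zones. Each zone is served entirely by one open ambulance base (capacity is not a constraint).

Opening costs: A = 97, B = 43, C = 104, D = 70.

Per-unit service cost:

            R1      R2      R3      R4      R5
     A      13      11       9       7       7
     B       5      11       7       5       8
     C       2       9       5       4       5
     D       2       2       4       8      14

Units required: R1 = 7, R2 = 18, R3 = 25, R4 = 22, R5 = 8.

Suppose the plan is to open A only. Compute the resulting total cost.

Each zone is assigned to its cheapest site among the open ones.
{A}: R1→A 13·7=91, R2→A 11·18=198, R3→A 9·25=225, R4→A 7·22=154, R5→A 7·8=56. Service 724; fixed 97; total 821.

Total cost: 821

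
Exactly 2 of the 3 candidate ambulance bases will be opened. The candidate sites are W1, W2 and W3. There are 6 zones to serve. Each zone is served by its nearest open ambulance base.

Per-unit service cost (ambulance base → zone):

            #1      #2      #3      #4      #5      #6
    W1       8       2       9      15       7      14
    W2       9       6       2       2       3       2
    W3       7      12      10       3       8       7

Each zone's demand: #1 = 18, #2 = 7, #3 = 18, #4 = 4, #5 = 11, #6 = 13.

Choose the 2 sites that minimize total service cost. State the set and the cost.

With exactly 2 open, each zone uses its cheapest among the chosen.
{W1, W2}: #1→W1 8·18=144, #2→W1 2·7=14, #3→W2 2·18=36, #4→W2 2·4=8, #5→W2 3·11=33, #6→W2 2·13=26. Service cost 261.
{W2, W3}: service cost 271
{W1, W3}: service cost 482
Among all 3 size-2 choices, {W1, W2} is lowest.

Choose W1 and W2; total service cost 261.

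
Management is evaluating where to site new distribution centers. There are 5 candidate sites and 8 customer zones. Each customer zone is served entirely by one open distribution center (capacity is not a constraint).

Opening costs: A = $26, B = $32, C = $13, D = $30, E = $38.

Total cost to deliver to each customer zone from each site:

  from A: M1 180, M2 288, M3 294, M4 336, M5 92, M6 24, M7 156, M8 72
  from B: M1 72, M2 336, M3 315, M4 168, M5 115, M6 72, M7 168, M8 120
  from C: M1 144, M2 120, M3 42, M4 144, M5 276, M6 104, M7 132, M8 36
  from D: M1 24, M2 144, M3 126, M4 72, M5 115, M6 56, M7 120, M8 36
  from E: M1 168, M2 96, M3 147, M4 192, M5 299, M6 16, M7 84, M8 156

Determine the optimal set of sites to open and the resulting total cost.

For any fixed open set, each customer zone goes to its cheapest open site; total = fixed + service.
{C, D, E}: M1→D 24, M2→E 96, M3→C 42, M4→D 72, M5→D 115, M6→E 16, M7→E 84, M8→C 36. Service 485; fixed 81; total 566.
{A, C, D, E}: M1→D 24, M2→E 96, M3→C 42, M4→D 72, M5→A 92, M6→E 16, M7→E 84, M8→C 36. Service 462; fixed 107; total 569.
{B, C, D, E}: service 485 + fixed 113 = 598
{A, B, C, D, E}: service 462 + fixed 139 = 601
No other subset beats 566.

Open C, D and E; minimum total cost 566.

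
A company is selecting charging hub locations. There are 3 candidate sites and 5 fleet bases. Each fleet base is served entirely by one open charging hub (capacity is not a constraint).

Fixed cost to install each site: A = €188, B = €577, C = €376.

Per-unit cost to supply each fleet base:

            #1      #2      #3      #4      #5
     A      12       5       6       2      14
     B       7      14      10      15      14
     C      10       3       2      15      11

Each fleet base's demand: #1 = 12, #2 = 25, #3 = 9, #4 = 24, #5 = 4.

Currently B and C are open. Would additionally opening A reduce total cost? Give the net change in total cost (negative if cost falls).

Yes — net change −124 (cost falls by 124).

Current service cost with {B, C}: 581.
Adding A: each fleet base re-picks its cheapest; new service cost 269, saving 312.
Extra fixed cost: 188. Net change = 188 − 312 = -124.
(Totals: 1534 → 1410.)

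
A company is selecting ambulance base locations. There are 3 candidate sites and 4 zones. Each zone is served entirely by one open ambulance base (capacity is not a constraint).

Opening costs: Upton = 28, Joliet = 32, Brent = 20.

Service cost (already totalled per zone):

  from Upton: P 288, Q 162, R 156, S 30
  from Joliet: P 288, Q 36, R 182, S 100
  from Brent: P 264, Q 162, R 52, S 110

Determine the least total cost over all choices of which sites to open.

For any fixed open set, each zone goes to its cheapest open site; total = fixed + service.
{Upton, Joliet, Brent}: P→Brent 264, Q→Joliet 36, R→Brent 52, S→Upton 30. Service 382; fixed 80; total 462.
{Joliet, Brent}: service 452 + fixed 52 = 504
{Upton, Brent}: P→Brent 264, Q→Upton 162, R→Brent 52, S→Upton 30. Service 508; fixed 48; total 556.
{Brent}: P→Brent 264, Q→Brent 162, R→Brent 52, S→Brent 110. Service 588; fixed 20; total 608.
No other subset beats 462.

Minimum total cost: 462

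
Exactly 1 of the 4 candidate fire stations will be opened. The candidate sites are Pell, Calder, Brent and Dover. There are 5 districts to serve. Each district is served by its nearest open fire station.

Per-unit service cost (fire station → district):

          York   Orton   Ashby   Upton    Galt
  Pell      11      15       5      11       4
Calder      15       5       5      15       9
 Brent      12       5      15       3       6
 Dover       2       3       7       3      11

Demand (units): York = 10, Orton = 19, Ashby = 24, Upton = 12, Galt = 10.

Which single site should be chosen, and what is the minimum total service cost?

With exactly 1 open, each district uses its cheapest among the chosen.
{Dover}: York→Dover 2·10=20, Orton→Dover 3·19=57, Ashby→Dover 7·24=168, Upton→Dover 3·12=36, Galt→Dover 11·10=110. Service cost 391.
{Calder}: service cost 635
{Brent}: service cost 671
Among all 4 size-1 choices, {Dover} is lowest.

Choose Dover only; total service cost 391.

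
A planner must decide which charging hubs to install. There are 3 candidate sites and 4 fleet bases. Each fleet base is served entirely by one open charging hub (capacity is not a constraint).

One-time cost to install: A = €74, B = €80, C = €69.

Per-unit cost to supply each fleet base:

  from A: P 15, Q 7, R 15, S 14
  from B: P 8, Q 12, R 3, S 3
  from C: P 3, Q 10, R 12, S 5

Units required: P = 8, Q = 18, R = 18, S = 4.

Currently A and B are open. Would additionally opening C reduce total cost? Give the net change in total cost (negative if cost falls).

No — net change +29 (cost rises by 29).

Current service cost with {A, B}: 256.
Adding C: each fleet base re-picks its cheapest; new service cost 216, saving 40.
Extra fixed cost: 69. Net change = 69 − 40 = 29.
(Totals: 410 → 439.)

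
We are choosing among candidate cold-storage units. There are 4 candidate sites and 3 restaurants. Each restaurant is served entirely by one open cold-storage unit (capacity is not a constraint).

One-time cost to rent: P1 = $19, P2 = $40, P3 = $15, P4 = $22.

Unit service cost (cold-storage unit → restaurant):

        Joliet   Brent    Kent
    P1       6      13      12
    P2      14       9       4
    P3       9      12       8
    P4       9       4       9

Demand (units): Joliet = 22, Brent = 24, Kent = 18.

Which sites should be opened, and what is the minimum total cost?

Open P1, P2 and P4; minimum total cost 381.

For any fixed open set, each restaurant goes to its cheapest open site; total = fixed + service.
{P1, P2, P4}: Joliet→P1 6·22=132, Brent→P4 4·24=96, Kent→P2 4·18=72. Service 300; fixed 81; total 381.
{P1, P2, P3, P4}: service 300 + fixed 96 = 396
{P1, P3, P4}: service 372 + fixed 56 = 428
{P3}: Joliet→P3 9·22=198, Brent→P3 12·24=288, Kent→P3 8·18=144. Service 630; fixed 15; total 645.
No other subset beats 381.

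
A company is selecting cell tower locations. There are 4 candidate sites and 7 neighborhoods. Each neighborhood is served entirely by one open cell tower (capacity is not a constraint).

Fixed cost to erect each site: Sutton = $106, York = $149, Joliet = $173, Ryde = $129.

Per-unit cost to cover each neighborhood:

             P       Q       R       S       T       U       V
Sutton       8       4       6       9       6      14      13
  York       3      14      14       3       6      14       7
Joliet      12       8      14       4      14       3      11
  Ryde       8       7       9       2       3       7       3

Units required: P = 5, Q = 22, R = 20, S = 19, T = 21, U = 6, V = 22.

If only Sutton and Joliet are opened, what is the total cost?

Total cost: 989

Each neighborhood is assigned to its cheapest site among the open ones.
{Sutton, Joliet}: P→Sutton 8·5=40, Q→Sutton 4·22=88, R→Sutton 6·20=120, S→Joliet 4·19=76, T→Sutton 6·21=126, U→Joliet 3·6=18, V→Joliet 11·22=242. Service 710; fixed 279; total 989.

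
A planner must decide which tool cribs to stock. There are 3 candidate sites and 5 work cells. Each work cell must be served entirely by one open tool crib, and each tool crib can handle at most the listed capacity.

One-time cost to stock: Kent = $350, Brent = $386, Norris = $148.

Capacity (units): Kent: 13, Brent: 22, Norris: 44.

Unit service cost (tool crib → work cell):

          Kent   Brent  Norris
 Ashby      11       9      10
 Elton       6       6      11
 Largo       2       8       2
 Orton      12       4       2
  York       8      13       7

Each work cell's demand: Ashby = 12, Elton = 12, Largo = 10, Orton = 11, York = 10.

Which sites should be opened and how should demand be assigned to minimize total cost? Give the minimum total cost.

Minimum total cost: 802

Open {Kent, Norris}: Ashby→Norris 10·12=120, Elton→Kent 6·12=72, Largo→Norris 2·10=20, Orton→Norris 2·11=22, York→Norris 7·10=70.
Loads: Kent carries 12/13, Norris carries 43/44. Service 304; fixed 498; total 802.
Next best feasible plan costs 838.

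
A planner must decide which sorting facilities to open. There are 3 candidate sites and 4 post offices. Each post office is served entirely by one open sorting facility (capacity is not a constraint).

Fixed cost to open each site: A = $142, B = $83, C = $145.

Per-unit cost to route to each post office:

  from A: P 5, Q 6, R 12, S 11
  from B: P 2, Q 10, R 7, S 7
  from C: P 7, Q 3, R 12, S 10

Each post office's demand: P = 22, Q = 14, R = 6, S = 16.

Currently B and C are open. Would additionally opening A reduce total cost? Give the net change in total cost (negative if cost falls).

No — net change +142 (cost rises by 142).

Current service cost with {B, C}: 240.
Adding A: each post office re-picks its cheapest; new service cost 240, saving 0.
Extra fixed cost: 142. Net change = 142 − 0 = 142.
(Totals: 468 → 610.)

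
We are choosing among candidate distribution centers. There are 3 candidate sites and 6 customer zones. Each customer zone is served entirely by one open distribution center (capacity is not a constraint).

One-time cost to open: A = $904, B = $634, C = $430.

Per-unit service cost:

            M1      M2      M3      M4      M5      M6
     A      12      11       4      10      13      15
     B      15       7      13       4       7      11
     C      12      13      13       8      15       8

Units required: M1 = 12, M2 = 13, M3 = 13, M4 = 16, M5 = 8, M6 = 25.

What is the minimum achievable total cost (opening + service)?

For any fixed open set, each customer zone goes to its cheapest open site; total = fixed + service.
{C}: M1→C 12·12=144, M2→C 13·13=169, M3→C 13·13=169, M4→C 8·16=128, M5→C 15·8=120, M6→C 8·25=200. Service 930; fixed 430; total 1360.
{B}: service 835 + fixed 634 = 1469
{B, C}: service 724 + fixed 1064 = 1788
{A, B, C}: M1→A 12·12=144, M2→B 7·13=91, M3→A 4·13=52, M4→B 4·16=64, M5→B 7·8=56, M6→C 8·25=200. Service 607; fixed 1968; total 2575.
No other subset beats 1360.

Minimum total cost: 1360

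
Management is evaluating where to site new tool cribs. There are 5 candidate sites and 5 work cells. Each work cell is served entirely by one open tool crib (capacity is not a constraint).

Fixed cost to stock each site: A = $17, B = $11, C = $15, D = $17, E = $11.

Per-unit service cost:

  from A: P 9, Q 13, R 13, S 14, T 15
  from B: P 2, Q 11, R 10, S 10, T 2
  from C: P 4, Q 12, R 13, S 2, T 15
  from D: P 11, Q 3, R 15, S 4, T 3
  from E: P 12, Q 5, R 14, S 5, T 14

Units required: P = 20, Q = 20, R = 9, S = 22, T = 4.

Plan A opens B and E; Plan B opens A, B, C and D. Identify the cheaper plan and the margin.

Plan B is cheaper by 68.

Plan A: {B, E}: P→B 2·20=40, Q→E 5·20=100, R→B 10·9=90, S→E 5·22=110, T→B 2·4=8. Service 348; fixed 22; total 370.
Plan B: {A, B, C, D}: P→B 2·20=40, Q→D 3·20=60, R→B 10·9=90, S→C 2·22=44, T→B 2·4=8. Service 242; fixed 60; total 302.
Difference: |370 − 302| = 68.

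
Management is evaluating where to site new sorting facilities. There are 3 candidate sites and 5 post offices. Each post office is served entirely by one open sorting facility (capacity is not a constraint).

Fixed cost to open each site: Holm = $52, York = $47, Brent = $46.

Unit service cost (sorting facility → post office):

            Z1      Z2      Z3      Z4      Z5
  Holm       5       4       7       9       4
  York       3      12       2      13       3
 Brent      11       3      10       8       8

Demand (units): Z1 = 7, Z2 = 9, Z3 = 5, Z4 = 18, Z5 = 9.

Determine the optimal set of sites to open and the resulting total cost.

Open York and Brent; minimum total cost 322.

For any fixed open set, each post office goes to its cheapest open site; total = fixed + service.
{York, Brent}: Z1→York 3·7=21, Z2→Brent 3·9=27, Z3→York 2·5=10, Z4→Brent 8·18=144, Z5→York 3·9=27. Service 229; fixed 93; total 322.
{Holm, York}: service 256 + fixed 99 = 355
{Holm}: service 304 + fixed 52 = 356
{Holm, York, Brent}: service 229 + fixed 145 = 374
(All 7 nonempty subsets were checked; York and Brent is lowest.)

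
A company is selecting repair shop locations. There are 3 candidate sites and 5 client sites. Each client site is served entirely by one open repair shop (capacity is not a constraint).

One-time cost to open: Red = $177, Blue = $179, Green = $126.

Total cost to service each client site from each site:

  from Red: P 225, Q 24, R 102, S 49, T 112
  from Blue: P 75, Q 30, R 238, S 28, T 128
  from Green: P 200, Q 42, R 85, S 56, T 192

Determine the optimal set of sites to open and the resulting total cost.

Open Blue and Green; minimum total cost 651.

For any fixed open set, each client site goes to its cheapest open site; total = fixed + service.
{Blue, Green}: P→Blue 75, Q→Blue 30, R→Green 85, S→Blue 28, T→Blue 128. Service 346; fixed 305; total 651.
{Blue}: service 499 + fixed 179 = 678
{Red}: P→Red 225, Q→Red 24, R→Red 102, S→Red 49, T→Red 112. Service 512; fixed 177; total 689.
{Red, Blue, Green}: P→Blue 75, Q→Red 24, R→Green 85, S→Blue 28, T→Red 112. Service 324; fixed 482; total 806.
No other subset beats 651.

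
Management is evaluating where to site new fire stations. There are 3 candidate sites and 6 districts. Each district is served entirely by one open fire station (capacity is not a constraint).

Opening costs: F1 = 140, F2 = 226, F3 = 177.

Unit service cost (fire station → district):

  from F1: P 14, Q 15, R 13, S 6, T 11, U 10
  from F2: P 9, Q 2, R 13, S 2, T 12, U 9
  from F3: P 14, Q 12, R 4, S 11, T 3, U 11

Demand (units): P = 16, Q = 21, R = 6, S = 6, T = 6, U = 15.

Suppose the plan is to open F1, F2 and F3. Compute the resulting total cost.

Total cost: 918

Each district is assigned to its cheapest site among the open ones.
{F1, F2, F3}: P→F2 9·16=144, Q→F2 2·21=42, R→F3 4·6=24, S→F2 2·6=12, T→F3 3·6=18, U→F2 9·15=135. Service 375; fixed 543; total 918.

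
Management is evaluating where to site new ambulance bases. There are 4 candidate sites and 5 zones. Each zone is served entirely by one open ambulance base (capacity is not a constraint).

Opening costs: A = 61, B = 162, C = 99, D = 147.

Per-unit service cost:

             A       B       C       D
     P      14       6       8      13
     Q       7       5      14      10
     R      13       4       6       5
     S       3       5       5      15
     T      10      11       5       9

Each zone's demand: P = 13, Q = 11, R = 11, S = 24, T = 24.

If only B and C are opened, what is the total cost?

Each zone is assigned to its cheapest site among the open ones.
{B, C}: P→B 6·13=78, Q→B 5·11=55, R→B 4·11=44, S→B 5·24=120, T→C 5·24=120. Service 417; fixed 261; total 678.

Total cost: 678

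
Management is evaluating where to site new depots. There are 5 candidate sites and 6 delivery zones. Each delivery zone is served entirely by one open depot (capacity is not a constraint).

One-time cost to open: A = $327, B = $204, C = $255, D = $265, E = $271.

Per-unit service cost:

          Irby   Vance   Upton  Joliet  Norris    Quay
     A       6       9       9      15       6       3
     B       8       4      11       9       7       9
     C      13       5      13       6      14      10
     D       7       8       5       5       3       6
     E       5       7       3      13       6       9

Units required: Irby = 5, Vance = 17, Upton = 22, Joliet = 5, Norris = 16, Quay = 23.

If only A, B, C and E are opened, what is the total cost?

Total cost: 1411

Each delivery zone is assigned to its cheapest site among the open ones.
{A, B, C, E}: Irby→E 5·5=25, Vance→B 4·17=68, Upton→E 3·22=66, Joliet→C 6·5=30, Norris→A 6·16=96, Quay→A 3·23=69. Service 354; fixed 1057; total 1411.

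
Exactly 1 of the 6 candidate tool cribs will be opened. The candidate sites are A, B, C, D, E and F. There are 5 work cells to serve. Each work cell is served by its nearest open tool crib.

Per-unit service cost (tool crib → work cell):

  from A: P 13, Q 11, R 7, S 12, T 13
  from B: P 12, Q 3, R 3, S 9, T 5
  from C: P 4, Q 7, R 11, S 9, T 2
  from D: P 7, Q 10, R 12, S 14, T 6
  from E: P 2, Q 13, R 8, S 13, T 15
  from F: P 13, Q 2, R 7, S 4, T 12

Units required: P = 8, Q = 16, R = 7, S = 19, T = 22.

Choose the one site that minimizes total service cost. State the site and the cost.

With exactly 1 open, each work cell uses its cheapest among the chosen.
{C}: P→C 4·8=32, Q→C 7·16=112, R→C 11·7=77, S→C 9·19=171, T→C 2·22=44. Service cost 436.
{B}: service cost 446
{F}: service cost 525
Among all 6 size-1 choices, {C} is lowest.

Choose C only; total service cost 436.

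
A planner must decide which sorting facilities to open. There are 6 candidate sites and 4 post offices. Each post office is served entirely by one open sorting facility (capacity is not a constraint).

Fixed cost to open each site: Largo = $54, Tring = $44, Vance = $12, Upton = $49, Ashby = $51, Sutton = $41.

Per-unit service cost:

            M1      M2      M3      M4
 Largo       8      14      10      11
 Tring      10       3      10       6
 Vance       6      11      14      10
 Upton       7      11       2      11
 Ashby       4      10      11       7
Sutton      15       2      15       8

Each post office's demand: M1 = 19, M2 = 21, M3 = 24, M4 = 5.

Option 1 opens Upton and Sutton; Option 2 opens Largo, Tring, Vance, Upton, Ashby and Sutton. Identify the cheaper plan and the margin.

Option 1: {Upton, Sutton}: M1→Upton 7·19=133, M2→Sutton 2·21=42, M3→Upton 2·24=48, M4→Sutton 8·5=40. Service 263; fixed 90; total 353.
Option 2: {Largo, Tring, Vance, Upton, Ashby, Sutton}: M1→Ashby 4·19=76, M2→Sutton 2·21=42, M3→Upton 2·24=48, M4→Tring 6·5=30. Service 196; fixed 251; total 447.
Difference: |353 − 447| = 94.

Option 1 is cheaper by 94.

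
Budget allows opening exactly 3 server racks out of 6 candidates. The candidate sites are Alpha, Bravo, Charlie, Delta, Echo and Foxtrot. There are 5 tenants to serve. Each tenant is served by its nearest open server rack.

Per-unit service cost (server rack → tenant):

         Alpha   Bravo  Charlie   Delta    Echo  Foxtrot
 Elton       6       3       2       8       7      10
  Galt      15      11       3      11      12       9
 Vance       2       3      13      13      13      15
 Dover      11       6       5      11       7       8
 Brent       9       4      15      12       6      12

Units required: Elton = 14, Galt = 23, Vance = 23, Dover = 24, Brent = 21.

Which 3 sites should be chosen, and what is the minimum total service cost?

Choose Alpha, Bravo and Charlie; total service cost 347.

With exactly 3 open, each tenant uses its cheapest among the chosen.
{Alpha, Bravo, Charlie}: Elton→Charlie 2·14=28, Galt→Charlie 3·23=69, Vance→Alpha 2·23=46, Dover→Charlie 5·24=120, Brent→Bravo 4·21=84. Service cost 347.
{Bravo, Charlie, Delta}: service cost 370
{Bravo, Charlie, Echo}: service cost 370
Among all 20 size-3 choices, {Alpha, Bravo, Charlie} is lowest.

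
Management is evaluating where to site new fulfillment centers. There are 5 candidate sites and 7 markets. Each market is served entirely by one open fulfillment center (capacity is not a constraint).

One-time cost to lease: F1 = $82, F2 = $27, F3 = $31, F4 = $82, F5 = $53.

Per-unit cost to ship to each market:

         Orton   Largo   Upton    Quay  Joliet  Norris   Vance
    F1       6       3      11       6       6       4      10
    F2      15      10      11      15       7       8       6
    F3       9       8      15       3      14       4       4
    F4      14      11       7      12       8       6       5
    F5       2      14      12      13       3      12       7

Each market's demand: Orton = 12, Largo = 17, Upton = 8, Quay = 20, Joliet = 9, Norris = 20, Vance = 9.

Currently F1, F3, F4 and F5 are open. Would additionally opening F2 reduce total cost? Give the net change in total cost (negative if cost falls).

Current service cost with {F1, F3, F4, F5}: 334.
Adding F2: each market re-picks its cheapest; new service cost 334, saving 0.
Extra fixed cost: 27. Net change = 27 − 0 = 27.
(Totals: 582 → 609.)

No — net change +27 (cost rises by 27).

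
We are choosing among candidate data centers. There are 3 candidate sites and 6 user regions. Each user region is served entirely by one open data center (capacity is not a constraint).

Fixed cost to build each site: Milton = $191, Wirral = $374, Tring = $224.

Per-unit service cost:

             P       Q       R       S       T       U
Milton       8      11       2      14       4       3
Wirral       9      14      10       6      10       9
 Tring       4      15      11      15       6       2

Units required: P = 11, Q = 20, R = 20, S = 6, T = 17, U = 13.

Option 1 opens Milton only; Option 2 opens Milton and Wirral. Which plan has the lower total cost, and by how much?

Option 1 is cheaper by 326.

Option 1: {Milton}: P→Milton 8·11=88, Q→Milton 11·20=220, R→Milton 2·20=40, S→Milton 14·6=84, T→Milton 4·17=68, U→Milton 3·13=39. Service 539; fixed 191; total 730.
Option 2: {Milton, Wirral}: P→Milton 8·11=88, Q→Milton 11·20=220, R→Milton 2·20=40, S→Wirral 6·6=36, T→Milton 4·17=68, U→Milton 3·13=39. Service 491; fixed 565; total 1056.
Difference: |730 − 1056| = 326.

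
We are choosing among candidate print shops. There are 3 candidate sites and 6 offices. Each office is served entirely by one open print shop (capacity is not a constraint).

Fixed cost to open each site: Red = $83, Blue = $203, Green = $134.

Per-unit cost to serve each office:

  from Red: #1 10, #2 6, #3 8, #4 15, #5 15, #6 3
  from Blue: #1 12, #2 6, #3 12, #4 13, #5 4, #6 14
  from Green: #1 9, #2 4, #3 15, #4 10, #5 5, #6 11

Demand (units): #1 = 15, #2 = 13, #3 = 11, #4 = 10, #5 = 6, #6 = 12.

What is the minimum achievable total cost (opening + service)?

Minimum total cost: 658

For any fixed open set, each office goes to its cheapest open site; total = fixed + service.
{Red, Green}: #1→Green 9·15=135, #2→Green 4·13=52, #3→Red 8·11=88, #4→Green 10·10=100, #5→Green 5·6=30, #6→Red 3·12=36. Service 441; fixed 217; total 658.
{Red}: service 592 + fixed 83 = 675
{Green}: #1→Green 9·15=135, #2→Green 4·13=52, #3→Green 15·11=165, #4→Green 10·10=100, #5→Green 5·6=30, #6→Green 11·12=132. Service 614; fixed 134; total 748.
{Red, Blue, Green}: service 435 + fixed 420 = 855
No other subset beats 658.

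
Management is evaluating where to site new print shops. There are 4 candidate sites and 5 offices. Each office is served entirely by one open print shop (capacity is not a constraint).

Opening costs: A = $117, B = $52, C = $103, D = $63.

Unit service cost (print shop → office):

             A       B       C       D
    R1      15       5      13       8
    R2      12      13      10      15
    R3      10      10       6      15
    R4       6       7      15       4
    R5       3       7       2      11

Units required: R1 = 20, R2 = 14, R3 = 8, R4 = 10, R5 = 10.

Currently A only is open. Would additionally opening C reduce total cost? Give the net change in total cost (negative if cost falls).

Yes — net change −7 (cost falls by 7).

Current service cost with {A}: 638.
Adding C: each office re-picks its cheapest; new service cost 528, saving 110.
Extra fixed cost: 103. Net change = 103 − 110 = -7.
(Totals: 755 → 748.)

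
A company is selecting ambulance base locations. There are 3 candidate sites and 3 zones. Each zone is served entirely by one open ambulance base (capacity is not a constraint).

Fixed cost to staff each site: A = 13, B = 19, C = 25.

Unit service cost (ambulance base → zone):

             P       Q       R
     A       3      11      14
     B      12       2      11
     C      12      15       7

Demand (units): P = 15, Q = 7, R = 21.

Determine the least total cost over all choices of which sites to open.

For any fixed open set, each zone goes to its cheapest open site; total = fixed + service.
{A, B, C}: P→A 3·15=45, Q→B 2·7=14, R→C 7·21=147. Service 206; fixed 57; total 263.
{A, C}: service 269 + fixed 38 = 307
{A, B}: P→A 3·15=45, Q→B 2·7=14, R→B 11·21=231. Service 290; fixed 32; total 322.
{A}: service 416 + fixed 13 = 429
No other subset beats 263.

Minimum total cost: 263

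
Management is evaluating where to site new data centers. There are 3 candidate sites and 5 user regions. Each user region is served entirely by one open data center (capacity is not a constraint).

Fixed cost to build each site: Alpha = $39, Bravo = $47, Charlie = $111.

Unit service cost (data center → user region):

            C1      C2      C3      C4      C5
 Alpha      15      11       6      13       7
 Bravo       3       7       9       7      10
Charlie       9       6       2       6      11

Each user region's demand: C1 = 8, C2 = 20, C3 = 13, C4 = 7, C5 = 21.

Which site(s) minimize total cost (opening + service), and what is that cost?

For any fixed open set, each user region goes to its cheapest open site; total = fixed + service.
{Alpha, Bravo}: C1→Bravo 3·8=24, C2→Bravo 7·20=140, C3→Alpha 6·13=78, C4→Bravo 7·7=49, C5→Alpha 7·21=147. Service 438; fixed 86; total 524.
{Alpha, Bravo, Charlie}: C1→Bravo 3·8=24, C2→Charlie 6·20=120, C3→Charlie 2·13=26, C4→Charlie 6·7=42, C5→Alpha 7·21=147. Service 359; fixed 197; total 556.
{Alpha, Charlie}: C1→Charlie 9·8=72, C2→Charlie 6·20=120, C3→Charlie 2·13=26, C4→Charlie 6·7=42, C5→Alpha 7·21=147. Service 407; fixed 150; total 557.
{Alpha}: C1→Alpha 15·8=120, C2→Alpha 11·20=220, C3→Alpha 6·13=78, C4→Alpha 13·7=91, C5→Alpha 7·21=147. Service 656; fixed 39; total 695.
No other subset beats 524.

Open Alpha and Bravo; minimum total cost 524.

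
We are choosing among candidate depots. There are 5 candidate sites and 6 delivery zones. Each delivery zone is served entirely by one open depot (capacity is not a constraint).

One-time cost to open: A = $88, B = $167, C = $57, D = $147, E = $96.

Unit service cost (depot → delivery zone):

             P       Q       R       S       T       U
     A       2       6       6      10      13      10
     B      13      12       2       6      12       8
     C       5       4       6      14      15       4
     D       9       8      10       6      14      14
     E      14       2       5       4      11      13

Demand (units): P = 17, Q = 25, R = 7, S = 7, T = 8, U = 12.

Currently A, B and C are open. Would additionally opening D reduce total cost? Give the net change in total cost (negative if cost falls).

Current service cost with {A, B, C}: 334.
Adding D: each delivery zone re-picks its cheapest; new service cost 334, saving 0.
Extra fixed cost: 147. Net change = 147 − 0 = 147.
(Totals: 646 → 793.)

No — net change +147 (cost rises by 147).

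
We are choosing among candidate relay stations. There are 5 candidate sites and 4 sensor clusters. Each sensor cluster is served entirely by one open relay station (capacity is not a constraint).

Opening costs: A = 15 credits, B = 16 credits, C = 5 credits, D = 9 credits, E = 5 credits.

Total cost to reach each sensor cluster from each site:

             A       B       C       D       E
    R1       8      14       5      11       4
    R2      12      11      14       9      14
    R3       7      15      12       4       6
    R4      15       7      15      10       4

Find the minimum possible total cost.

Minimum total cost: 33

For any fixed open set, each sensor cluster goes to its cheapest open site; total = fixed + service.
{E}: R1→E 4, R2→E 14, R3→E 6, R4→E 4. Service 28; fixed 5; total 33.
{D, E}: R1→E 4, R2→D 9, R3→D 4, R4→E 4. Service 21; fixed 14; total 35.
{C, E}: R1→E 4, R2→C 14, R3→E 6, R4→E 4. Service 28; fixed 10; total 38.
{A, B, C, D, E}: service 21 + fixed 50 = 71
No other subset beats 33.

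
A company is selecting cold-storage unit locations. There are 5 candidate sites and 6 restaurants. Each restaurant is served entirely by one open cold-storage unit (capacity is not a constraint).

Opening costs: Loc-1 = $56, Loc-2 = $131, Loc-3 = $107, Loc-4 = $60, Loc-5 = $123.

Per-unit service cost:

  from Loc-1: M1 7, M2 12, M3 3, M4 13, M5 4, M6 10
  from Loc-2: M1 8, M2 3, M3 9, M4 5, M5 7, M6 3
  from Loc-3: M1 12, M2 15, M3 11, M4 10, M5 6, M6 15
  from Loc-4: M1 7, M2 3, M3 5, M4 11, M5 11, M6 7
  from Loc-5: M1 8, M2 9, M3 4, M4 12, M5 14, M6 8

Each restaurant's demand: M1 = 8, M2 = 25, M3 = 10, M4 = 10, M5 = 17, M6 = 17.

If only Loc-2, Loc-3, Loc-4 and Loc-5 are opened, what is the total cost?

Each restaurant is assigned to its cheapest site among the open ones.
{Loc-2, Loc-3, Loc-4, Loc-5}: M1→Loc-4 7·8=56, M2→Loc-2 3·25=75, M3→Loc-5 4·10=40, M4→Loc-2 5·10=50, M5→Loc-3 6·17=102, M6→Loc-2 3·17=51. Service 374; fixed 421; total 795.

Total cost: 795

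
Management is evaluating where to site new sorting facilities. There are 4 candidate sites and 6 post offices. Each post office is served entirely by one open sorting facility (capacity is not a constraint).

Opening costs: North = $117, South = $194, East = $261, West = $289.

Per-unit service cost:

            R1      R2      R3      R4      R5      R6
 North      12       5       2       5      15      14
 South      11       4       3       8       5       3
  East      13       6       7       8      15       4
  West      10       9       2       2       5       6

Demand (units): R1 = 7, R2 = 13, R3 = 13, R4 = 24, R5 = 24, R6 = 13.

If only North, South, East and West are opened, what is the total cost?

Each post office is assigned to its cheapest site among the open ones.
{North, South, East, West}: R1→West 10·7=70, R2→South 4·13=52, R3→North 2·13=26, R4→West 2·24=48, R5→South 5·24=120, R6→South 3·13=39. Service 355; fixed 861; total 1216.

Total cost: 1216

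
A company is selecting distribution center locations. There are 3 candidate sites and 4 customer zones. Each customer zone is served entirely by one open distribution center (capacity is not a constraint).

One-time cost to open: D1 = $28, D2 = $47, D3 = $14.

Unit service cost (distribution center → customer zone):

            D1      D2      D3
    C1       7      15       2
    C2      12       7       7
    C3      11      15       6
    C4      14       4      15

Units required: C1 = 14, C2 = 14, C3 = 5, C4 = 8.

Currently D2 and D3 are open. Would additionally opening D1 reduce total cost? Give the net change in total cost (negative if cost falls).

No — net change +28 (cost rises by 28).

Current service cost with {D2, D3}: 188.
Adding D1: each customer zone re-picks its cheapest; new service cost 188, saving 0.
Extra fixed cost: 28. Net change = 28 − 0 = 28.
(Totals: 249 → 277.)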